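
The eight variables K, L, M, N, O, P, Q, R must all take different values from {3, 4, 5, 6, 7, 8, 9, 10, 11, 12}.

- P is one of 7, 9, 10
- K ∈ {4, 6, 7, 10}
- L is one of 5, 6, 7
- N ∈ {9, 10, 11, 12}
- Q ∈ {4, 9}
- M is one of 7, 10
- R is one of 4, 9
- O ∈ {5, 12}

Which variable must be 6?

K

Among the 8 variables, 11 fits only N (and all 8 values in {4, 5, 6, 7, 9, 10, 11, 12} must be used), so N = 11.
Among the 7 still-open variables, 12 fits only O (and all 7 values in {4, 5, 6, 7, 9, 10, 12} must be used), so O = 12.
The 6 still-open variables draw from only 6 values {4, 5, 6, 7, 9, 10}, so each is used; only L can be 5, hence L = 5.
Among the 5 still-open variables, 6 fits only K (and all 5 values in {4, 6, 7, 9, 10} must be used), so K = 6.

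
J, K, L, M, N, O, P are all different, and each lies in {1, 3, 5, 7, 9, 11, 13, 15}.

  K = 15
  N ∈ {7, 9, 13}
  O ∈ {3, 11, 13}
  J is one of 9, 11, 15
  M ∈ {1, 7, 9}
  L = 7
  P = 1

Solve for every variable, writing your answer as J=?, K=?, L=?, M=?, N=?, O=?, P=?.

J=11, K=15, L=7, M=9, N=13, O=3, P=1

K has just one choice, so K = 15. Eliminate 15 elsewhere: J.
L's domain is down to {7}, so L = 7. So M, N can't be 7.
That leaves P = 1. Eliminate 1 elsewhere: M.
M's domain is down to {9}, so M = 9. Remove 9 from J, N.
N's domain is down to {13}, so N = 13. Strike 13 from O.
J has just one choice, so J = 11. Eliminate 11 elsewhere: O.
O has just one choice, so O = 3.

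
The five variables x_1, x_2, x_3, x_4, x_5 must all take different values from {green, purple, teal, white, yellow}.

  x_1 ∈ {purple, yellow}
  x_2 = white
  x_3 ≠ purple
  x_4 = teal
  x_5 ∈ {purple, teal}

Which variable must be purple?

x_2 must be white (only option left). Remove white from x_3.
x_4 has just one choice, so x_4 = teal. So x_3, x_5 can't be teal.
So purple goes to x_5.

x_5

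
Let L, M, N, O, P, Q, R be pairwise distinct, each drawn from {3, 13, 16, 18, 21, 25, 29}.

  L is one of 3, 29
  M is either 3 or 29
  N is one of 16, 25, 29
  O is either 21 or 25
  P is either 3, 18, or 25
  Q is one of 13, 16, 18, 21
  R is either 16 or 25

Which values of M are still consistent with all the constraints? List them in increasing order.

3, 29

The 7 variables draw from only 7 values {3, 13, 16, 18, 21, 25, 29}, so each is used; only Q can be 13, hence Q = 13.
Among the 6 still-open variables, 18 fits only P (and all 6 values in {3, 16, 18, 21, 25, 29} must be used), so P = 18.
Among the 5 still-open variables, 21 fits only O (and all 5 values in {3, 16, 21, 25, 29} must be used), so O = 21.
L and M share exactly the 2 values {3, 29}; by pigeonhole those values go to them, so strike 3, 29 from N.
No further eliminations apply; M can still be any of 3, 29.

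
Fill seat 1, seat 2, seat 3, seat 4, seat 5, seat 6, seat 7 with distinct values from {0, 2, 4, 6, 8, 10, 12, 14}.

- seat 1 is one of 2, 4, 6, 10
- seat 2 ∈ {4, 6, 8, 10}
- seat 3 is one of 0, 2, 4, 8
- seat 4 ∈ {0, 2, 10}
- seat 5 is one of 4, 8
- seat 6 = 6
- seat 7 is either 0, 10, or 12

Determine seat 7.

12

seat 6's domain is down to {6}, so seat 6 = 6. Remove 6 from seat 1, seat 2.
The 6 still-open variables together cover exactly {0, 2, 4, 8, 10, 12} — 6 values for 6 variables — and 12 appears only in seat 7's list, so seat 7 = 12.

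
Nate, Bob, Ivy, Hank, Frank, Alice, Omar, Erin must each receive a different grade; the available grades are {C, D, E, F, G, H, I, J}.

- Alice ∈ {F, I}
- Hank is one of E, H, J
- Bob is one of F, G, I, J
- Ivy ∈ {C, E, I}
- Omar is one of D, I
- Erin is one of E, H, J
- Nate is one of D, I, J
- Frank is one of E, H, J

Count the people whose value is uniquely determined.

3

The 8 variables draw from only 8 values {C, D, E, F, G, H, I, J}, so each is used; only Ivy can be C, hence Ivy = C.
Among the 7 still-open variables, G fits only Bob (and all 7 values in {D, E, F, G, H, I, J} must be used), so Bob = G.
The 6 still-open variables together cover exactly {D, E, F, H, I, J} — 6 values for 6 variables — and F appears only in Alice's list, so Alice = F.
Hank, Frank, Erin share exactly the 3 values {E, H, J}; by pigeonhole those values go to them, so strike E, H, J from Nate.
Determined: Bob=G, Ivy=C, Alice=F. The other people each still have more than one consistent value. That makes 3.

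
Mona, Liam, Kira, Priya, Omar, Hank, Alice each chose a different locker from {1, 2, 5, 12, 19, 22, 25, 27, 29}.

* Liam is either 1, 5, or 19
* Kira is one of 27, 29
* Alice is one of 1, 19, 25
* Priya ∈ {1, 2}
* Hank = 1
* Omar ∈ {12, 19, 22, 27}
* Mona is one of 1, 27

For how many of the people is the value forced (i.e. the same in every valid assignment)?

Hank has just one choice, so Hank = 1. Strike 1 from Mona, Liam, Priya, Alice.
Mona's domain is down to {27}, so Mona = 27. Strike 27 from Kira, Omar.
Kira has just one choice, so Kira = 29.
Priya must be 2 (only option left).
Determined: Mona=27, Kira=29, Priya=2, Hank=1. The other people each still have more than one consistent value. That makes 4.

4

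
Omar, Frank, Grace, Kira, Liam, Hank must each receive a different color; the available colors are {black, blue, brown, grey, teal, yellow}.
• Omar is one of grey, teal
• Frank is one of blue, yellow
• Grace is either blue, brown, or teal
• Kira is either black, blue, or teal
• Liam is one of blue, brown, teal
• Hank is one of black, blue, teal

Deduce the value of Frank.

yellow

Among the 6 variables, grey fits only Omar (and all 6 values in {black, blue, brown, grey, teal, yellow} must be used), so Omar = grey.
The 5 still-open variables draw from only 5 values {black, blue, brown, teal, yellow}, so each is used; only Frank can be yellow, hence Frank = yellow.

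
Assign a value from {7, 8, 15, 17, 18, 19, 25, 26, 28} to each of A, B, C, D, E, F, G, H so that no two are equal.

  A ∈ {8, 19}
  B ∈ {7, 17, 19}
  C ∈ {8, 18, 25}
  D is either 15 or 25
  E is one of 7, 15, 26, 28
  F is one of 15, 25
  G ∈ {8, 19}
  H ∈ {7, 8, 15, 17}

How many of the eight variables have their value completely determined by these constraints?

1

The 2 variables A and G are confined to {8, 19}, which locks those values in; drop them from B, C, H.
The 2 variables D and F are confined to {15, 25}, which locks those values in; drop them from C, E, H.
C has just one choice, so C = 18.
B and H share exactly the 2 values {7, 17}; by pigeonhole those values go to them, so strike 7, 17 from E.
Determined: C=18. The other variables each still have more than one consistent value. That makes 1.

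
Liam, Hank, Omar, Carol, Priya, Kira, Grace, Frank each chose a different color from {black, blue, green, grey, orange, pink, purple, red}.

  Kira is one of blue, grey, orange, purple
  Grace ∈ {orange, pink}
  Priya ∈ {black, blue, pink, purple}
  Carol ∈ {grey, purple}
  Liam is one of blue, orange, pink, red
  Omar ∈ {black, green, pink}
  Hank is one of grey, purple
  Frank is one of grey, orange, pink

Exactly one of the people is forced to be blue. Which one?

The 8 variables together cover exactly {black, blue, green, grey, orange, pink, purple, red} — 8 values for 8 variables — and green appears only in Omar's list, so Omar = green.
The 7 still-open variables together cover exactly {black, blue, grey, orange, pink, purple, red} — 7 values for 7 variables — and black appears only in Priya's list, so Priya = black.
The 6 still-open variables together cover exactly {blue, grey, orange, pink, purple, red} — 6 values for 6 variables — and red appears only in Liam's list, so Liam = red.
The 5 still-open variables together cover exactly {blue, grey, orange, pink, purple} — 5 values for 5 variables — and blue appears only in Kira's list, so Kira = blue.

Kira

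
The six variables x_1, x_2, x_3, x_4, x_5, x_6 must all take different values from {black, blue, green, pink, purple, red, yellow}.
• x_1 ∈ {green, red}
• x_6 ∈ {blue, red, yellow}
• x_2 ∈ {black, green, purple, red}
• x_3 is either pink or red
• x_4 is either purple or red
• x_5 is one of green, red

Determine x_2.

x_1 and x_5 share exactly the 2 values {green, red}; by pigeonhole those values go to them, so strike green, red from x_2, x_3, x_4, x_6.
x_3 has just one choice, so x_3 = pink.
x_4's domain is down to {purple}, so x_4 = purple. Remove purple from x_2.
So x_2 = black.

black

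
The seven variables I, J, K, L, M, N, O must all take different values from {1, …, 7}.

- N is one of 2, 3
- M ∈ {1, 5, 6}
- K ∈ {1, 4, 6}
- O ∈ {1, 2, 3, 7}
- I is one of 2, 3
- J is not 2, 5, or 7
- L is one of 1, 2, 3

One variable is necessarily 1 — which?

Among the 7 variables, 5 fits only M (and all 7 values in {1, 2, 3, 4, 5, 6, 7} must be used), so M = 5.
The 6 still-open variables together cover exactly {1, 2, 3, 4, 6, 7} — 6 values for 6 variables — and 7 appears only in O's list, so O = 7.
The 2 variables I and N are confined to {2, 3}, which locks those values in; drop them from J, L.
So 1 goes to L.

L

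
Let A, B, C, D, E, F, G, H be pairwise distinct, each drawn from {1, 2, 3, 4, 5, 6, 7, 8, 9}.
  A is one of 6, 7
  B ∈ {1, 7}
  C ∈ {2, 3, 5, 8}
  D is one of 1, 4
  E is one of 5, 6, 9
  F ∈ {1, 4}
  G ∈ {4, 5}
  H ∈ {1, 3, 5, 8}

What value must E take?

The 2 variables D and F are confined to {1, 4}, which locks those values in; drop them from B, G, H.
B has just one choice, so B = 7. Remove 7 from A.
G's domain is down to {5}, so G = 5. Remove 5 from C, E, H.
That leaves A = 6. Strike 6 from E.
So E = 9.

9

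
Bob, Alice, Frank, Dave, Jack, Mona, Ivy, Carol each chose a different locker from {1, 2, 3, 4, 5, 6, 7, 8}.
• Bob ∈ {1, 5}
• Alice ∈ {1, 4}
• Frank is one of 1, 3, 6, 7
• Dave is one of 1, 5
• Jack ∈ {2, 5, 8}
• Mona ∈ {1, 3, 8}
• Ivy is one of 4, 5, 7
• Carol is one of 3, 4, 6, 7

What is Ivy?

7

The 8 variables draw from only 8 values {1, 2, 3, 4, 5, 6, 7, 8}, so each is used; only Jack can be 2, hence Jack = 2.
The 7 still-open variables draw from only 7 values {1, 3, 4, 5, 6, 7, 8}, so each is used; only Mona can be 8, hence Mona = 8.
Bob and Dave share exactly the 2 values {1, 5}; by pigeonhole those values go to them, so strike 1, 5 from Alice, Frank, Ivy.
Alice has just one choice, so Alice = 4. Strike 4 from Ivy, Carol.
So Ivy = 7.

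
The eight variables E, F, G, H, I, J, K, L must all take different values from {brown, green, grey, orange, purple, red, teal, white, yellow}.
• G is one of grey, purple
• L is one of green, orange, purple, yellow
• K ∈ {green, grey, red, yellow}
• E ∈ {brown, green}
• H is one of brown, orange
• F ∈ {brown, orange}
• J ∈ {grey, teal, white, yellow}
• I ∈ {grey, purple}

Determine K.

red

F and H share exactly the 2 values {brown, orange}; by pigeonhole those values go to them, so strike brown, orange from E, L.
That leaves E = green. Eliminate green elsewhere: K, L.
G and I share exactly the 2 values {grey, purple}; by pigeonhole those values go to them, so strike grey, purple from J, K, L.
That leaves L = yellow. Remove yellow from J, K.
So K = red.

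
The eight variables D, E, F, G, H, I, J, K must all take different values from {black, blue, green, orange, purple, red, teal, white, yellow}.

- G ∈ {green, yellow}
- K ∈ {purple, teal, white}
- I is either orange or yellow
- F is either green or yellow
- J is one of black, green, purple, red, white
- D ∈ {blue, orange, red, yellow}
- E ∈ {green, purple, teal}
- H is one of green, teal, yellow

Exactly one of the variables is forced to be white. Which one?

F and G share exactly the 2 values {green, yellow}; by pigeonhole those values go to them, so strike green, yellow from D, E, H, I, J.
H must be teal (only option left). Eliminate teal elsewhere: E, K.
I has just one choice, so I = orange. Eliminate orange elsewhere: D.
That leaves E = purple. Remove purple from J, K.
So white goes to K.

K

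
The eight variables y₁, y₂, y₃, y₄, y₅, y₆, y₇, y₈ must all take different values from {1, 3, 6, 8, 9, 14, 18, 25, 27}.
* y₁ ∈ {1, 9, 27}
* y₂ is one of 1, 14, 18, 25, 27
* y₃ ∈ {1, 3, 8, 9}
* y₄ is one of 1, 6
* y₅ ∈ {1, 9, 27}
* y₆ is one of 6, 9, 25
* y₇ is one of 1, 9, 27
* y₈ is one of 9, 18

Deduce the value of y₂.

y₁, y₅, y₇ between them cover only {1, 9, 27} — a naked triple. Remove those values from y₂, y₃, y₄, y₆, y₈.
y₄ has just one choice, so y₄ = 6. So y₆ can't be 6.
y₆'s domain is down to {25}, so y₆ = 25. Strike 25 from y₂.
y₈'s domain is down to {18}, so y₈ = 18. Eliminate 18 elsewhere: y₂.
So y₂ = 14.

14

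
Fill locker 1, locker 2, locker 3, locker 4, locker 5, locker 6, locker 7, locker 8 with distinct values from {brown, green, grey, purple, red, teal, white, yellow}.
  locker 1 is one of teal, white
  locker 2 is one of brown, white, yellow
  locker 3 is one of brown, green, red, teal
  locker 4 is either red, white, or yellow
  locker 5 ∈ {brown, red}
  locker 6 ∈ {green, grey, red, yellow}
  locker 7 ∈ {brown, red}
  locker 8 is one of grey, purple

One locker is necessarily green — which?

locker 3

The 8 variables together cover exactly {brown, green, grey, purple, red, teal, white, yellow} — 8 values for 8 variables — and purple appears only in locker 8's list, so locker 8 = purple.
The 7 still-open variables together cover exactly {brown, green, grey, red, teal, white, yellow} — 7 values for 7 variables — and grey appears only in locker 6's list, so locker 6 = grey.
The 6 still-open variables together cover exactly {brown, green, red, teal, white, yellow} — 6 values for 6 variables — and green appears only in locker 3's list, so locker 3 = green.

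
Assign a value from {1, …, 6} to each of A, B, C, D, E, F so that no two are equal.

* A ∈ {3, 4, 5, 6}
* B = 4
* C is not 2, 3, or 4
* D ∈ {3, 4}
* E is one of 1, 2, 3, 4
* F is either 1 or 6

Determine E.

2

B must be 4 (only option left). Strike 4 from A, D, E.
That leaves D = 3. Remove 3 from A, E.
The 4 still-open variables together cover exactly {1, 2, 5, 6} — 4 values for 4 variables — and 2 appears only in E's list, so E = 2.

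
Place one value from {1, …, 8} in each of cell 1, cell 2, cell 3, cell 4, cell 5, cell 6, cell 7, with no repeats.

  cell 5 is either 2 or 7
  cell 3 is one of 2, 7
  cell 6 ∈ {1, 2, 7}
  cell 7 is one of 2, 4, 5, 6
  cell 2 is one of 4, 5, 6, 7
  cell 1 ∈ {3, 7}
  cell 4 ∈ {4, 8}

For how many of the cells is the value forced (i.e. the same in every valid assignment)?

cell 3 and cell 5 between them cover only {2, 7} — a naked pair. Remove those values from cell 1, cell 2, cell 6, cell 7.
cell 1's domain is down to {3}, so cell 1 = 3.
cell 6 must be 1 (only option left).
Determined: cell 1=3, cell 6=1. The other cells each still have more than one consistent value. That makes 2.

2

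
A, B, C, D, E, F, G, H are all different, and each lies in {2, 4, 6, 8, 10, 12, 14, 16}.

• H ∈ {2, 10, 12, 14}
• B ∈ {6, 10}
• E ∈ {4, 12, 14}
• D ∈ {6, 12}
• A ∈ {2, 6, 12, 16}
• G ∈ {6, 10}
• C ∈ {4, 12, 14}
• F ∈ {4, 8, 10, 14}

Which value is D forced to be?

Among the 8 variables, 8 fits only F (and all 8 values in {2, 4, 6, 8, 10, 12, 14, 16} must be used), so F = 8.
The 7 still-open variables draw from only 7 values {2, 4, 6, 10, 12, 14, 16}, so each is used; only A can be 16, hence A = 16.
Among the 6 still-open variables, 2 fits only H (and all 6 values in {2, 4, 6, 10, 12, 14} must be used), so H = 2.
B and G share exactly the 2 values {6, 10}; by pigeonhole those values go to them, so strike 6, 10 from D.
So D = 12.

12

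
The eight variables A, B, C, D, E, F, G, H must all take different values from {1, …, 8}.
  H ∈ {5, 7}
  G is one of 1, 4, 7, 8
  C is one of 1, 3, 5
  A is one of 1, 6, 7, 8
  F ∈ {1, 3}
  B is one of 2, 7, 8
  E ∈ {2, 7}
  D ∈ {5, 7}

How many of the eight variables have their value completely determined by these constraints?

Among the 8 variables, 4 fits only G (and all 8 values in {1, 2, 3, 4, 5, 6, 7, 8} must be used), so G = 4.
The 7 still-open variables together cover exactly {1, 2, 3, 5, 6, 7, 8} — 7 values for 7 variables — and 6 appears only in A's list, so A = 6.
The 6 still-open variables together cover exactly {1, 2, 3, 5, 7, 8} — 6 values for 6 variables — and 8 appears only in B's list, so B = 8.
Among the 5 still-open variables, 2 fits only E (and all 5 values in {1, 2, 3, 5, 7} must be used), so E = 2.
D and H share exactly the 2 values {5, 7}; by pigeonhole those values go to them, so strike 5, 7 from C.
Determined: A=6, B=8, E=2, G=4. The other variables each still have more than one consistent value. That makes 4.

4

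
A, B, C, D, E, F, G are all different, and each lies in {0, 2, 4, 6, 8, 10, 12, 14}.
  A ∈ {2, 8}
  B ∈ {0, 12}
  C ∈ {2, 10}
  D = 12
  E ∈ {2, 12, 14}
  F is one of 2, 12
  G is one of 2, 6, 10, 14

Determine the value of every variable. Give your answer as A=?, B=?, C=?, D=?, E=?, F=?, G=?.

A=8, B=0, C=10, D=12, E=14, F=2, G=6

D must be 12 (only option left). So B, E, F can't be 12.
F's domain is down to {2}, so F = 2. Remove 2 from A, C, E, G.
A has just one choice, so A = 8.
That leaves B = 0.
C's domain is down to {10}, so C = 10. Strike 10 from G.
E's domain is down to {14}, so E = 14. Eliminate 14 elsewhere: G.
G must be 6 (only option left).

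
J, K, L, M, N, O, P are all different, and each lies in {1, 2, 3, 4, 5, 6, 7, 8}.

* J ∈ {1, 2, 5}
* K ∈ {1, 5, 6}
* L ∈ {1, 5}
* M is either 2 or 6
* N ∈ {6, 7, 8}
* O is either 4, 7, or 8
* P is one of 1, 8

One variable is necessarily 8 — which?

The 7 variables draw from only 7 values {1, 2, 4, 5, 6, 7, 8}, so each is used; only O can be 4, hence O = 4.
The 6 still-open variables together cover exactly {1, 2, 5, 6, 7, 8} — 6 values for 6 variables — and 7 appears only in N's list, so N = 7.
The 5 still-open variables draw from only 5 values {1, 2, 5, 6, 8}, so each is used; only P can be 8, hence P = 8.

P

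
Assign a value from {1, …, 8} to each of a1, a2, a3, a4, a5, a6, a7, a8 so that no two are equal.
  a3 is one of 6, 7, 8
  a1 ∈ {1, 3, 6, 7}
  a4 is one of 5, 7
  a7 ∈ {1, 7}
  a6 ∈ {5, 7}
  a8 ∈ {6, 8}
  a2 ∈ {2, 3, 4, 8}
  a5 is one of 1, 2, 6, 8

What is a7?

Among the 8 variables, 4 fits only a2 (and all 8 values in {1, 2, 3, 4, 5, 6, 7, 8} must be used), so a2 = 4.
The 7 still-open variables draw from only 7 values {1, 2, 3, 5, 6, 7, 8}, so each is used; only a5 can be 2, hence a5 = 2.
The 6 still-open variables draw from only 6 values {1, 3, 5, 6, 7, 8}, so each is used; only a1 can be 3, hence a1 = 3.
Among the 5 still-open variables, 1 fits only a7 (and all 5 values in {1, 5, 6, 7, 8} must be used), so a7 = 1.

1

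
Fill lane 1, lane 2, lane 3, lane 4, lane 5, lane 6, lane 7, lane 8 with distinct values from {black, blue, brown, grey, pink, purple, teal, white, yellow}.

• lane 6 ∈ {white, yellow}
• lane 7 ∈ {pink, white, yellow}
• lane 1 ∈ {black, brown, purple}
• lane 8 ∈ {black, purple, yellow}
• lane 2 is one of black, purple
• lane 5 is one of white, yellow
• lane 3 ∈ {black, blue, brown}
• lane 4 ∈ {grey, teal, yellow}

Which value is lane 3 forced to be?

lane 5 and lane 6 between them cover only {white, yellow} — a naked pair. Remove those values from lane 4, lane 7, lane 8.
lane 7 must be pink (only option left).
lane 2 and lane 8 between them cover only {black, purple} — a naked pair. Remove those values from lane 1, lane 3.
That leaves lane 1 = brown. So lane 3 can't be brown.
So lane 3 = blue.

blue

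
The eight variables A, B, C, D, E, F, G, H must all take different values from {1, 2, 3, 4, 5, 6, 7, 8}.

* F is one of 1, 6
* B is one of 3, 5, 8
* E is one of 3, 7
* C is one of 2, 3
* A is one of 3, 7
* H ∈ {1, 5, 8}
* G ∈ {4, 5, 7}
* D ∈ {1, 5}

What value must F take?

6

Among the 8 variables, 2 fits only C (and all 8 values in {1, 2, 3, 4, 5, 6, 7, 8} must be used), so C = 2.
Among the 7 still-open variables, 4 fits only G (and all 7 values in {1, 3, 4, 5, 6, 7, 8} must be used), so G = 4.
Among the 6 still-open variables, 6 fits only F (and all 6 values in {1, 3, 5, 6, 7, 8} must be used), so F = 6.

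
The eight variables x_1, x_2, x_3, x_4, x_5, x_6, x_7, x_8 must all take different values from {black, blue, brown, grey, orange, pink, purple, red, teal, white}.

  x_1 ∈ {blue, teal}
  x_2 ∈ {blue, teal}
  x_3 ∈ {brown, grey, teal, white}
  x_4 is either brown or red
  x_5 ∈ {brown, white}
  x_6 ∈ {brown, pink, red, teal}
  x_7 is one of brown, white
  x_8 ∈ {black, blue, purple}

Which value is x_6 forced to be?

pink

x_1 and x_2 share exactly the 2 values {blue, teal}; by pigeonhole those values go to them, so strike blue, teal from x_3, x_6, x_8.
x_5 and x_7 between them cover only {brown, white} — a naked pair. Remove those values from x_3, x_4, x_6.
That leaves x_3 = grey.
x_4's domain is down to {red}, so x_4 = red. Strike red from x_6.
So x_6 = pink.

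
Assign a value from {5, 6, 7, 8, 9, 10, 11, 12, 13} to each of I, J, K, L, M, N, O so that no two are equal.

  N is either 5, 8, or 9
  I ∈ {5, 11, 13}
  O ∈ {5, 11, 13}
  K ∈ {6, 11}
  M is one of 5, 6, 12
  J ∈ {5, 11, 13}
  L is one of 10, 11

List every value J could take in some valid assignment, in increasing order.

5, 11, 13

I, J, O between them cover only {5, 11, 13} — a naked triple. Remove those values from K, L, M, N.
K must be 6 (only option left). So M can't be 6.
L must be 10 (only option left).
M's domain is down to {12}, so M = 12.
No further eliminations apply; J can still be any of 5, 11, 13.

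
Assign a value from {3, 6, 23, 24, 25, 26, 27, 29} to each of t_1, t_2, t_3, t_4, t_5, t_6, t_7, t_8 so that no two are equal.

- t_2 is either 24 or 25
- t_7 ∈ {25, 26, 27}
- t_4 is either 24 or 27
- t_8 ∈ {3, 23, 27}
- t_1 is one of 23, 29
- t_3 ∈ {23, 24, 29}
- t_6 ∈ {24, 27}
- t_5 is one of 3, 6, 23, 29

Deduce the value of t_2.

25

Among the 8 variables, 6 fits only t_5 (and all 8 values in {3, 6, 23, 24, 25, 26, 27, 29} must be used), so t_5 = 6.
The 7 still-open variables together cover exactly {3, 23, 24, 25, 26, 27, 29} — 7 values for 7 variables — and 3 appears only in t_8's list, so t_8 = 3.
Among the 6 still-open variables, 26 fits only t_7 (and all 6 values in {23, 24, 25, 26, 27, 29} must be used), so t_7 = 26.
The 5 still-open variables draw from only 5 values {23, 24, 25, 27, 29}, so each is used; only t_2 can be 25, hence t_2 = 25.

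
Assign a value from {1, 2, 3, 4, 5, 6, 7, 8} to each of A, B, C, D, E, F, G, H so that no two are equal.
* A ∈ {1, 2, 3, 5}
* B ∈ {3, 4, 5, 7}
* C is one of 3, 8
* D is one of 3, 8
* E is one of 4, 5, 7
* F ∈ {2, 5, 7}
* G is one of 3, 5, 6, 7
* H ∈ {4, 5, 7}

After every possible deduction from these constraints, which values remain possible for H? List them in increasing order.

4, 5, 7

The 8 variables draw from only 8 values {1, 2, 3, 4, 5, 6, 7, 8}, so each is used; only A can be 1, hence A = 1.
Among the 7 still-open variables, 2 fits only F (and all 7 values in {2, 3, 4, 5, 6, 7, 8} must be used), so F = 2.
The 6 still-open variables draw from only 6 values {3, 4, 5, 6, 7, 8}, so each is used; only G can be 6, hence G = 6.
C and D between them cover only {3, 8} — a naked pair. Remove those values from B.
No further eliminations apply; H can still be any of 4, 5, 7.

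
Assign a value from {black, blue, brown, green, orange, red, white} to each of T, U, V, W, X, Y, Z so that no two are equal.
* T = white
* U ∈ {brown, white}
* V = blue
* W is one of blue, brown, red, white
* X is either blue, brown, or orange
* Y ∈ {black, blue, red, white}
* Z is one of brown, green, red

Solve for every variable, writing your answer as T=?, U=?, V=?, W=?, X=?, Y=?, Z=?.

T=white, U=brown, V=blue, W=red, X=orange, Y=black, Z=green

T must be white (only option left). So U, W, Y can't be white.
That leaves U = brown. Strike brown from W, X, Z.
V must be blue (only option left). Strike blue from W, X, Y.
W must be red (only option left). So Y, Z can't be red.
X's domain is down to {orange}, so X = orange.
That leaves Y = black.
Z must be green (only option left).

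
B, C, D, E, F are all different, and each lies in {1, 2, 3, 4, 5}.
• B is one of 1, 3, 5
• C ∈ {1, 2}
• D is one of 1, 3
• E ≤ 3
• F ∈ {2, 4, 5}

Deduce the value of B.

5

The 5 variables together cover exactly {1, 2, 3, 4, 5} — 5 values for 5 variables — and 4 appears only in F's list, so F = 4.
The 4 still-open variables draw from only 4 values {1, 2, 3, 5}, so each is used; only B can be 5, hence B = 5.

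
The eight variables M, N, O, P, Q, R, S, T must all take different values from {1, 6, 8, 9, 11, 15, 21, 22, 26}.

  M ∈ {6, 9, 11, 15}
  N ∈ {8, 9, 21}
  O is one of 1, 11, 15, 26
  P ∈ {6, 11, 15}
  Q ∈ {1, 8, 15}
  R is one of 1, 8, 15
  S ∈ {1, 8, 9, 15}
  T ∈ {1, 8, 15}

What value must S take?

Among the 8 variables, 21 fits only N (and all 8 values in {1, 6, 8, 9, 11, 15, 21, 26} must be used), so N = 21.
The 7 still-open variables draw from only 7 values {1, 6, 8, 9, 11, 15, 26}, so each is used; only O can be 26, hence O = 26.
Q, R, T share exactly the 3 values {1, 8, 15}; by pigeonhole those values go to them, so strike 1, 8, 15 from M, P, S.
So S = 9.

9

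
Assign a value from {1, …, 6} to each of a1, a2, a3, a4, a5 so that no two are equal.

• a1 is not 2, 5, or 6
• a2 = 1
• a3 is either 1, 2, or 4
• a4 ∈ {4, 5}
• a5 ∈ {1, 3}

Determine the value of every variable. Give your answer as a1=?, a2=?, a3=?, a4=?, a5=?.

a1=4, a2=1, a3=2, a4=5, a5=3

a2's domain is down to {1}, so a2 = 1. Eliminate 1 elsewhere: a1, a3, a5.
a5's domain is down to {3}, so a5 = 3. Eliminate 3 elsewhere: a1.
a1's domain is down to {4}, so a1 = 4. Remove 4 from a3, a4.
a3 has just one choice, so a3 = 2.
a4 must be 5 (only option left).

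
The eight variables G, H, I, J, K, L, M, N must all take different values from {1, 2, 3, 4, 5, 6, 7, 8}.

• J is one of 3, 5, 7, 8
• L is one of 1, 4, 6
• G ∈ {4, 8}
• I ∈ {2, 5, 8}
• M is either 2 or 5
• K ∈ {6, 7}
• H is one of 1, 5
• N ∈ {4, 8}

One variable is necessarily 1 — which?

The 8 variables draw from only 8 values {1, 2, 3, 4, 5, 6, 7, 8}, so each is used; only J can be 3, hence J = 3.
The 7 still-open variables draw from only 7 values {1, 2, 4, 5, 6, 7, 8}, so each is used; only K can be 7, hence K = 7.
The 6 still-open variables together cover exactly {1, 2, 4, 5, 6, 8} — 6 values for 6 variables — and 6 appears only in L's list, so L = 6.
The 5 still-open variables together cover exactly {1, 2, 4, 5, 8} — 5 values for 5 variables — and 1 appears only in H's list, so H = 1.

H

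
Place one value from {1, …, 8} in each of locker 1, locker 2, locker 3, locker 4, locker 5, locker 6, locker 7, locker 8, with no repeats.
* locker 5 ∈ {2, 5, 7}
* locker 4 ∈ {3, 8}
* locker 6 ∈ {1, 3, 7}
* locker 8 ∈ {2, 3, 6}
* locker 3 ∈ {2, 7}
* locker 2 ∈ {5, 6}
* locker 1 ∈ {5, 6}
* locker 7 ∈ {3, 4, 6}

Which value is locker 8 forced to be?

Among the 8 variables, 1 fits only locker 6 (and all 8 values in {1, 2, 3, 4, 5, 6, 7, 8} must be used), so locker 6 = 1.
The 7 still-open variables draw from only 7 values {2, 3, 4, 5, 6, 7, 8}, so each is used; only locker 7 can be 4, hence locker 7 = 4.
The 6 still-open variables draw from only 6 values {2, 3, 5, 6, 7, 8}, so each is used; only locker 4 can be 8, hence locker 4 = 8.
The 5 still-open variables draw from only 5 values {2, 3, 5, 6, 7}, so each is used; only locker 8 can be 3, hence locker 8 = 3.

3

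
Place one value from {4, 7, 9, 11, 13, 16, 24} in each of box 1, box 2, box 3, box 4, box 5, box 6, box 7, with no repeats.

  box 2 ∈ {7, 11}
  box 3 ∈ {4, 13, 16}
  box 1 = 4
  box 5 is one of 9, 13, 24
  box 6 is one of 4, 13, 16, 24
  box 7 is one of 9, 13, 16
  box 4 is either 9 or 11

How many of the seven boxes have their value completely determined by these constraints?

box 1 has just one choice, so box 1 = 4. Strike 4 from box 3, box 6.
The 6 still-open variables together cover exactly {7, 9, 11, 13, 16, 24} — 6 values for 6 variables — and 7 appears only in box 2's list, so box 2 = 7.
Among the 5 still-open variables, 11 fits only box 4 (and all 5 values in {9, 11, 13, 16, 24} must be used), so box 4 = 11.
Determined: box 1=4, box 2=7, box 4=11. The other boxes each still have more than one consistent value. That makes 3.

3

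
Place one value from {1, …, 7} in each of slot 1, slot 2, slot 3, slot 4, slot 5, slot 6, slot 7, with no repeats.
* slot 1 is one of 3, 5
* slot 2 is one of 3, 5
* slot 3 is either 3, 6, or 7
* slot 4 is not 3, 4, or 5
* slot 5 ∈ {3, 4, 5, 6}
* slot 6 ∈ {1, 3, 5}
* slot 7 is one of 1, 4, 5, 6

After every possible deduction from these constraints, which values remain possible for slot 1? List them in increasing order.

3, 5

The 7 variables draw from only 7 values {1, 2, 3, 4, 5, 6, 7}, so each is used; only slot 4 can be 2, hence slot 4 = 2.
The 6 still-open variables together cover exactly {1, 3, 4, 5, 6, 7} — 6 values for 6 variables — and 7 appears only in slot 3's list, so slot 3 = 7.
slot 1 and slot 2 share exactly the 2 values {3, 5}; by pigeonhole those values go to them, so strike 3, 5 from slot 5, slot 6, slot 7.
slot 6's domain is down to {1}, so slot 6 = 1. Remove 1 from slot 7.
No further eliminations apply; slot 1 can still be any of 3, 5.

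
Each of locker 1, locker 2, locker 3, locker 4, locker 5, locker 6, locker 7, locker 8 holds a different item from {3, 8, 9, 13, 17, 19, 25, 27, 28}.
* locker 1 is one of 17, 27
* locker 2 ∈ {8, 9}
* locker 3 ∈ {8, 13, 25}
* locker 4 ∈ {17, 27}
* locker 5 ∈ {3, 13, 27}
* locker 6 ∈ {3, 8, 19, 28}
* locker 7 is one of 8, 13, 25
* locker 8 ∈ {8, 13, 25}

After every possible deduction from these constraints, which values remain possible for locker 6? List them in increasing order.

locker 1 and locker 4 between them cover only {17, 27} — a naked pair. Remove those values from locker 5.
locker 3, locker 7, locker 8 between them cover only {8, 13, 25} — a naked triple. Remove those values from locker 2, locker 5, locker 6.
locker 2's domain is down to {9}, so locker 2 = 9.
locker 5 must be 3 (only option left). Eliminate 3 elsewhere: locker 6.
No further eliminations apply; locker 6 can still be any of 19, 28.

19, 28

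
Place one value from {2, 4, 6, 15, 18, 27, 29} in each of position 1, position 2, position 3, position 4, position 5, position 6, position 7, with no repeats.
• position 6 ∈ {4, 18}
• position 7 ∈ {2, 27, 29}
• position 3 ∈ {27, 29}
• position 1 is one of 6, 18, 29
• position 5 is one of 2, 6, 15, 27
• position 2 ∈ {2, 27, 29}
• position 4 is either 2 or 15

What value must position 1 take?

Among the 7 variables, 4 fits only position 6 (and all 7 values in {2, 4, 6, 15, 18, 27, 29} must be used), so position 6 = 4.
The 6 still-open variables together cover exactly {2, 6, 15, 18, 27, 29} — 6 values for 6 variables — and 18 appears only in position 1's list, so position 1 = 18.

18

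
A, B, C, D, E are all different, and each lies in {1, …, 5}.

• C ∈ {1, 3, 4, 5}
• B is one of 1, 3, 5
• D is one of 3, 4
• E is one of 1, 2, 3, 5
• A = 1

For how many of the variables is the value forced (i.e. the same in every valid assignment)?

A has just one choice, so A = 1. Eliminate 1 elsewhere: B, C, E.
The 4 still-open variables draw from only 4 values {2, 3, 4, 5}, so each is used; only E can be 2, hence E = 2.
Determined: A=1, E=2. The other variables each still have more than one consistent value. That makes 2.

2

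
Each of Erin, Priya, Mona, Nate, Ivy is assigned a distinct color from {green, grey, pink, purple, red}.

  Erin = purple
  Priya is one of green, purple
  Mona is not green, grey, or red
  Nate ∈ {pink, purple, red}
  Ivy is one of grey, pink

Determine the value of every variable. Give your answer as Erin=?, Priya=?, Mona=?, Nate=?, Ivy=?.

Erin has just one choice, so Erin = purple. Eliminate purple elsewhere: Priya, Mona, Nate.
Priya must be green (only option left).
Mona must be pink (only option left). So Nate, Ivy can't be pink.
Nate's domain is down to {red}, so Nate = red.
Ivy has just one choice, so Ivy = grey.

Erin=purple, Priya=green, Mona=pink, Nate=red, Ivy=grey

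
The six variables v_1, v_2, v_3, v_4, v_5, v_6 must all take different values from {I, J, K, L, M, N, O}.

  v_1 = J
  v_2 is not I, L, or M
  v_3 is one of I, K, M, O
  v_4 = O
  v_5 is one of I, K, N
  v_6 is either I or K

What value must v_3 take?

M

v_1's domain is down to {J}, so v_1 = J. So v_2 can't be J.
v_4 must be O (only option left). Strike O from v_2, v_3.
The 4 still-open variables draw from only 4 values {I, K, M, N}, so each is used; only v_3 can be M, hence v_3 = M.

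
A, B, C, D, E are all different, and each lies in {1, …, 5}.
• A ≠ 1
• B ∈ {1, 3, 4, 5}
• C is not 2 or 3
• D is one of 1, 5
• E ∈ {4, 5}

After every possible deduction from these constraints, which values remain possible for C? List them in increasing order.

1, 4, 5

Among the 5 variables, 2 fits only A (and all 5 values in {1, 2, 3, 4, 5} must be used), so A = 2.
The 4 still-open variables together cover exactly {1, 3, 4, 5} — 4 values for 4 variables — and 3 appears only in B's list, so B = 3.
No further eliminations apply; C can still be any of 1, 4, 5.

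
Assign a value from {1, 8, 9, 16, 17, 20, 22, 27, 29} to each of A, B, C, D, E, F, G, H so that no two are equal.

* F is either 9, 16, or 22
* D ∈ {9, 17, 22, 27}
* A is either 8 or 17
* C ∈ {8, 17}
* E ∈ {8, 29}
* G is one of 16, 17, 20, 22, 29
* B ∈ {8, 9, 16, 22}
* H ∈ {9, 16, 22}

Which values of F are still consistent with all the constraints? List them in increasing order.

9, 16, 22

Among the 8 variables, 20 fits only G (and all 8 values in {8, 9, 16, 17, 20, 22, 27, 29} must be used), so G = 20.
Among the 7 still-open variables, 27 fits only D (and all 7 values in {8, 9, 16, 17, 22, 27, 29} must be used), so D = 27.
The 6 still-open variables draw from only 6 values {8, 9, 16, 17, 22, 29}, so each is used; only E can be 29, hence E = 29.
The 2 variables A and C are confined to {8, 17}, which locks those values in; drop them from B.
No further eliminations apply; F can still be any of 9, 16, 22.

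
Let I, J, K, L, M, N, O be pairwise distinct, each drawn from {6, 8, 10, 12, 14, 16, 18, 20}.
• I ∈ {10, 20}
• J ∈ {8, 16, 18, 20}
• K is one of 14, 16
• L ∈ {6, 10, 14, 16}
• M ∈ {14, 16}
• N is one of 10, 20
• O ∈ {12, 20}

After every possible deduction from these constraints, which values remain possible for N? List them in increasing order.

I and N share exactly the 2 values {10, 20}; by pigeonhole those values go to them, so strike 10, 20 from J, L, O.
O must be 12 (only option left).
K and M between them cover only {14, 16} — a naked pair. Remove those values from J, L.
That leaves L = 6.
No further eliminations apply; N can still be any of 10, 20.

10, 20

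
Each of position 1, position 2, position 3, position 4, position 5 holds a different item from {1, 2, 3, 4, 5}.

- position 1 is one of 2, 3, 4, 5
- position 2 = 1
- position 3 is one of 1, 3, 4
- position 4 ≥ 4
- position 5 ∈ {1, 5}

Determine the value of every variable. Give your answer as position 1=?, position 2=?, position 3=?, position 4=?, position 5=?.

position 2 must be 1 (only option left). Eliminate 1 elsewhere: position 3, position 5.
position 5 must be 5 (only option left). Remove 5 from position 1, position 4.
position 4 has just one choice, so position 4 = 4. Eliminate 4 elsewhere: position 1, position 3.
That leaves position 3 = 3. Remove 3 from position 1.
position 1 has just one choice, so position 1 = 2.

position 1=2, position 2=1, position 3=3, position 4=4, position 5=5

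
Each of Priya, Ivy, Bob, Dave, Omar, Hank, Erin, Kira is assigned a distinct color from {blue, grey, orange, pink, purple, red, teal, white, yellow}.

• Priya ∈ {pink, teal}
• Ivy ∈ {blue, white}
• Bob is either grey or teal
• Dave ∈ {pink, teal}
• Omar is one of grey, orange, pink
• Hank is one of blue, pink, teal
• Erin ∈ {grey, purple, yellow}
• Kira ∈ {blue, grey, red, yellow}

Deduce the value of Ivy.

white

Priya and Dave between them cover only {pink, teal} — a naked pair. Remove those values from Bob, Omar, Hank.
That leaves Bob = grey. Strike grey from Omar, Erin, Kira.
Omar's domain is down to {orange}, so Omar = orange.
Hank must be blue (only option left). Eliminate blue elsewhere: Ivy, Kira.
So Ivy = white.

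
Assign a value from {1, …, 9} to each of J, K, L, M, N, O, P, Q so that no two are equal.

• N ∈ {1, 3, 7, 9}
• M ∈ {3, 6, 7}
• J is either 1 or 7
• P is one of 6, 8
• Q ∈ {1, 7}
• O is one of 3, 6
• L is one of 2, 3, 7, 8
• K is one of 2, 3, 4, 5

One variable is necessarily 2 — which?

L

The 2 variables J and Q are confined to {1, 7}, which locks those values in; drop them from L, M, N.
M and O between them cover only {3, 6} — a naked pair. Remove those values from K, L, N, P.
That leaves N = 9.
P has just one choice, so P = 8. So L can't be 8.
So 2 goes to L.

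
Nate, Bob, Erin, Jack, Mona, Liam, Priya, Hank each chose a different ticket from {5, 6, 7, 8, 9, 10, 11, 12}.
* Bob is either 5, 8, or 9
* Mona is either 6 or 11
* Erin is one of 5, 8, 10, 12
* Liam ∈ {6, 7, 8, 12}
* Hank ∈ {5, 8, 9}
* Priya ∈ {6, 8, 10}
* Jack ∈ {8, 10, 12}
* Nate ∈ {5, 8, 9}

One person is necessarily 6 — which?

Priya

The 8 variables together cover exactly {5, 6, 7, 8, 9, 10, 11, 12} — 8 values for 8 variables — and 7 appears only in Liam's list, so Liam = 7.
Among the 7 still-open variables, 11 fits only Mona (and all 7 values in {5, 6, 8, 9, 10, 11, 12} must be used), so Mona = 11.
The 6 still-open variables draw from only 6 values {5, 6, 8, 9, 10, 12}, so each is used; only Priya can be 6, hence Priya = 6.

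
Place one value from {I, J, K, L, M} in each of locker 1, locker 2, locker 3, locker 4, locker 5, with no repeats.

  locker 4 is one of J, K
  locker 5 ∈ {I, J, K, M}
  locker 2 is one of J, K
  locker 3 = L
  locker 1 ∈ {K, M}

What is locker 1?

M

locker 3 has just one choice, so locker 3 = L.
The 4 still-open variables draw from only 4 values {I, J, K, M}, so each is used; only locker 5 can be I, hence locker 5 = I.
Among the 3 still-open variables, M fits only locker 1 (and all 3 values in {J, K, M} must be used), so locker 1 = M.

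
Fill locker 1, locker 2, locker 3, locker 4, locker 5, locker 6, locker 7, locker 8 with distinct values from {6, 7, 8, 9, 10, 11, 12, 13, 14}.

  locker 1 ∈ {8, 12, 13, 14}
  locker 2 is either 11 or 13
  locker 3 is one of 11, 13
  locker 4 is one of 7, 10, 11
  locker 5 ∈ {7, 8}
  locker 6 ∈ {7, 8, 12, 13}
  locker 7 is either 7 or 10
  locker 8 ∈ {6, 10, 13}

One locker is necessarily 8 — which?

The 8 variables together cover exactly {6, 7, 8, 10, 11, 12, 13, 14} — 8 values for 8 variables — and 6 appears only in locker 8's list, so locker 8 = 6.
The 7 still-open variables together cover exactly {7, 8, 10, 11, 12, 13, 14} — 7 values for 7 variables — and 14 appears only in locker 1's list, so locker 1 = 14.
The 6 still-open variables draw from only 6 values {7, 8, 10, 11, 12, 13}, so each is used; only locker 6 can be 12, hence locker 6 = 12.
The 5 still-open variables draw from only 5 values {7, 8, 10, 11, 13}, so each is used; only locker 5 can be 8, hence locker 5 = 8.

locker 5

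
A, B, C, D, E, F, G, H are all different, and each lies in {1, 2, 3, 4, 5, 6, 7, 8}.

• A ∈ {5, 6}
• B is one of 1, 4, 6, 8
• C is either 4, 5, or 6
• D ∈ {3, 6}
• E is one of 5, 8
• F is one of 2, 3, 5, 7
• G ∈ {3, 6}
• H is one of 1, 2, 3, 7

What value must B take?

D and G share exactly the 2 values {3, 6}; by pigeonhole those values go to them, so strike 3, 6 from A, B, C, F, H.
A's domain is down to {5}, so A = 5. Strike 5 from C, E, F.
C's domain is down to {4}, so C = 4. Strike 4 from B.
E must be 8 (only option left). Remove 8 from B.
So B = 1.

1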